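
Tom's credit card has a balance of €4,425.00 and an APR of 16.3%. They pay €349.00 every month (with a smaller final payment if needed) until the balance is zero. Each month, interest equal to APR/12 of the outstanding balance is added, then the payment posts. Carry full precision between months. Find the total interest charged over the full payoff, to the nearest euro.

€464

Monthly rate r = 16.3%/12 = 1.35833% = 0.0135833.
Payoff takes n = ⌈−ln(1 − rB₀/P)/ln(1+r)⌉ = ⌈14.009⌉ = 15 payments; the last is €3.29.
Total paid = 14·€349.00 + €3.29 = €4,889.29.
Total interest = total paid − principal = €4,889.29 − €4,425.00 = €464.29.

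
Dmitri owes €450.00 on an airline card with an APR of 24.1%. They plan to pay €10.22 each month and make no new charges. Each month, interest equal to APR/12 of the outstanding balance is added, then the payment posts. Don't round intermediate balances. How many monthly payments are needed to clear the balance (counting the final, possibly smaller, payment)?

Monthly rate r = 24.1%/12 = 2.00833% = 0.0200833.
Recurrence: B ← B·(1+r) − €10.22.
Month 1: interest €9.04; balance after payment €448.82.
Month 2: interest €9.01; balance after payment €447.61.
Closed form: n = −ln(1 − rB₀/P)/ln(1+r) = −ln(0.1157)/ln(1.02008) ≈ 108.463, so the balance reaches zero during payment 109.

109 payments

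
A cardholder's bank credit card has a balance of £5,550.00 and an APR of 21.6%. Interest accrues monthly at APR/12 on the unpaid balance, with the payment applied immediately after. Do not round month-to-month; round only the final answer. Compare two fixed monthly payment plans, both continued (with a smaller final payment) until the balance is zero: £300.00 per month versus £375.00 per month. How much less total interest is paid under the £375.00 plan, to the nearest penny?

Monthly rate r = 21.6%/12 = 1.8% = 0.018.
At £300.00/mo: n = ⌈−ln(1 − rB₀/P)/ln(1+r)⌉ = 23 payments (last £210.55); total interest = total paid − £5,550.00 = £1,260.55.
At £375.00/mo: 18 payments (last £137.68); total interest £962.68.
Interest saved = £1,260.55 − £962.68 = £297.87.

£297.87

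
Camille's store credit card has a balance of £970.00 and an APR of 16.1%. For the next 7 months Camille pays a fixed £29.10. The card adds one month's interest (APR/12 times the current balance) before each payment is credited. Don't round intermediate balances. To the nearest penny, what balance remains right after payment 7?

£852.76

Monthly rate r = 16.1%/12 = 1.34167% = 0.0134167.
Each month: B ← B·(1+r) − £29.10.
Month 1: interest £13.01; balance after payment £953.91.
Month 2: interest £12.80; balance after payment £937.61.
Month 3: interest £12.58; balance after payment £921.09.
Month 4: interest £12.36; balance after payment £904.35.
Month 5: interest £12.13; balance after payment £887.38.
Month 6: interest £11.91; balance after payment £870.19.
Month 7: interest £11.68; balance after payment £852.76.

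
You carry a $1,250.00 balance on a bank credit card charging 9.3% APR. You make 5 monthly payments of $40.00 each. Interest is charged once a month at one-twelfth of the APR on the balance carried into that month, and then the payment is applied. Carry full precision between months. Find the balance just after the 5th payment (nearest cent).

$1,096.07

Monthly rate r = 9.3%/12 = 0.775% = 0.00775.
Each month: B ← B·(1+r) − $40.00.
Month 1: interest $9.69; balance after payment $1,219.69.
Month 2: interest $9.45; balance after payment $1,189.14.
Month 3: interest $9.22; balance after payment $1,158.36.
Month 4: interest $8.98; balance after payment $1,127.33.
Month 5: interest $8.74; balance after payment $1,096.07.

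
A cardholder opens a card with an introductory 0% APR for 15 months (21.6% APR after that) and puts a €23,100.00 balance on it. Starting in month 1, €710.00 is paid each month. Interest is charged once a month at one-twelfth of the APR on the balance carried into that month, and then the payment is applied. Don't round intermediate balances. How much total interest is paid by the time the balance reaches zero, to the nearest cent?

Promo months 1–15 at r₀ = 0%/12 = 0; months 16+ at r₁ = 21.6%/12 = 0.018.
After month 15 (no interest yet): B = €23,100.00 − 15·€710.00 = €12,450.00.
Then at r₁ with €710.00/mo: n₂ = −ln(1 − r₁·B/P)/ln(1+r₁) ≈ 21.26 → 22 more payments.
Total paid = 36·€710.00 + €185.24 = €25,745.24; interest = €25,745.24 − €23,100.00 = €2,645.24.

€2,645.24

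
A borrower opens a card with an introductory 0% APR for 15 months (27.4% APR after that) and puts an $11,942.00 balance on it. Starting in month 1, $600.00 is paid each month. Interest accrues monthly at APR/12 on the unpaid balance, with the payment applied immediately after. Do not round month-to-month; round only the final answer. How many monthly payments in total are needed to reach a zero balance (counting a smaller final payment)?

21 months

Promo months 1–15 at r₀ = 0%/12 = 0; months 16+ at r₁ = 27.4%/12 = 0.0228333.
After month 15 (no interest yet): B = $11,942.00 − 15·$600.00 = $2,942.00.
Then at r₁ with $600.00/mo: n₂ = −ln(1 − r₁·B/P)/ln(1+r₁) ≈ 5.26 → 6 more payments.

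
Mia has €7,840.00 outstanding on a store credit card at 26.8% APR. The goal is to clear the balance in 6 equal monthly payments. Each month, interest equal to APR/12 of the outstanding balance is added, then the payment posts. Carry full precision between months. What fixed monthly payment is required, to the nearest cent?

€1,410.68

Monthly rate r = 26.8%/12 = 2.23333% = 0.0223333.
Level-payment amortization: P = B₀·r / (1 − (1+r)^(−n)) = 7840.00·0.0223333 / (1 − 1.02233^(−6)).
Denominator 1 − (1+r)^(−6) = 0.12411947.
P = 175.093 / 0.12411947 ≈ 1410.68.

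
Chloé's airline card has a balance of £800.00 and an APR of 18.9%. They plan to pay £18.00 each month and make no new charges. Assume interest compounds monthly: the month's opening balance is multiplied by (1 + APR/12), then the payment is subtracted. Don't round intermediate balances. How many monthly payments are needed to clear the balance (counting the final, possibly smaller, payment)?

78 payments

Monthly rate r = 18.9%/12 = 1.575% = 0.01575.
Recurrence: B ← B·(1+r) − £18.00.
Month 1: interest £12.60; balance after payment £794.60.
Month 2: interest £12.51; balance after payment £789.11.
Closed form: n = −ln(1 − rB₀/P)/ln(1+r) = −ln(0.3)/ln(1.01575) ≈ 77.043, so the balance reaches zero during payment 78.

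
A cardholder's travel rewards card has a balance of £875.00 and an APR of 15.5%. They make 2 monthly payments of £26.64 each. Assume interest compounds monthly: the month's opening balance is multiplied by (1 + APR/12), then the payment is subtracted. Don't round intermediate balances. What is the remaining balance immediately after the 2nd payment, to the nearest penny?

Monthly rate r = 15.5%/12 = 1.29167% = 0.0129167.
Each month: B ← B·(1+r) − £26.64.
Month 1: interest £11.30; balance after payment £859.66.
Month 2: interest £11.10; balance after payment £844.13.

£844.13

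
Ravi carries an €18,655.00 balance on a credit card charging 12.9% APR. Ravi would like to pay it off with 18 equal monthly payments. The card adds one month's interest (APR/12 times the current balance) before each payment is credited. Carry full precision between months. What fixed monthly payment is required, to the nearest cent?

€1,145.43

Monthly rate r = 12.9%/12 = 1.075% = 0.01075.
Level-payment amortization: P = B₀·r / (1 − (1+r)^(−n)) = 18655.00·0.01075 / (1 − 1.01075^(−18)).
Denominator 1 − (1+r)^(−18) = 0.175078733.
P = 200.541 / 0.175078733 ≈ 1145.43.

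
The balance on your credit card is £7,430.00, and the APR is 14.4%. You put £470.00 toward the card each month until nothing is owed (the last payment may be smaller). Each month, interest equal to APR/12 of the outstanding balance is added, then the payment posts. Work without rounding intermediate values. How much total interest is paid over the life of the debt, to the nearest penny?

£858.82

Monthly rate r = 14.4%/12 = 1.2% = 0.012.
Payoff takes n = ⌈−ln(1 − rB₀/P)/ln(1+r)⌉ = ⌈17.634⌉ = 18 payments; the last is £298.82.
Total paid = 17·£470.00 + £298.82 = £8,288.82.
Total interest = total paid − principal = £8,288.82 − £7,430.00 = £858.82.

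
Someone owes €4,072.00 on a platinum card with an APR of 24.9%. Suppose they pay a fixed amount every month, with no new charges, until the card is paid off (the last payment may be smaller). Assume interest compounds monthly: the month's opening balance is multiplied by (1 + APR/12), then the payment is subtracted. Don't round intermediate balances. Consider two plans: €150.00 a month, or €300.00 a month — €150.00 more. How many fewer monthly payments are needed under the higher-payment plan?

24 fewer payments

Monthly rate r = 24.9%/12 = 2.075% = 0.02075.
At €150.00/mo: n = ⌈−ln(1 − rB₀/P)/ln(1+r)⌉ = 41 payments (last €51.38); total interest = total paid − €4,072.00 = €1,979.38.
At €300.00/mo: 17 payments (last €32.30); total interest €760.30.
Payments saved = 41 − 17 = 24.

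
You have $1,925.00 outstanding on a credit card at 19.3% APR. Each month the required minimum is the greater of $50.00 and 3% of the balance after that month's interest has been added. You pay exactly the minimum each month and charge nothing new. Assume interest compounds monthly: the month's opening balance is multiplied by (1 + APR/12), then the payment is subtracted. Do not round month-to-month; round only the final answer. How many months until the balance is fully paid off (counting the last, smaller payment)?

Monthly rate r = 19.3%/12 = 1.60833% = 0.0160833.
While 3% of the post-interest balance exceeds $50.00, each month B ← (B·(1+r))·(1 − 0.03), i.e. B shrinks by the factor (1+r)·0.97 = 0.9856.
This holds for months 1–12. Entering month 13 the balance is $1,617.50; 3% of the post-interest balance is now below $50.00, so the flat $50.00 minimum applies from here.
From month 13 a fixed $50.00 at rate r clears $1,617.50 in 47 more payments. Total: 12 + 47 = 59 months.

59 months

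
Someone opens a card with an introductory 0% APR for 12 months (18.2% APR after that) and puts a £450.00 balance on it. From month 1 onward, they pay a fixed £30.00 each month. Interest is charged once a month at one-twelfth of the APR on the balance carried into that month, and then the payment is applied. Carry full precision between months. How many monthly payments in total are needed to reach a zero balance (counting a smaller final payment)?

Promo months 1–12 at r₀ = 0%/12 = 0; months 13+ at r₁ = 18.2%/12 = 0.0151667.
After month 12 (no interest yet): B = £450.00 − 12·£30.00 = £90.00.
Then at r₁ with £30.00/mo: n₂ = −ln(1 − r₁·B/P)/ln(1+r₁) ≈ 3.09 → 4 more payments.

16 payments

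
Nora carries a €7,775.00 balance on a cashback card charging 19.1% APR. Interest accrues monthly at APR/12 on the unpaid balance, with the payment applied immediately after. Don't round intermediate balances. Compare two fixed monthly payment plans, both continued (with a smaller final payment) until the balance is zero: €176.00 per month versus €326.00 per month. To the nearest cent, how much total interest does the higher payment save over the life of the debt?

Monthly rate r = 19.1%/12 = 1.59167% = 0.0159167.
At €176.00/mo: n = ⌈−ln(1 − rB₀/P)/ln(1+r)⌉ = 77 payments (last €159.98); total interest = total paid − €7,775.00 = €5,760.98.
At €326.00/mo: 31 payments (last €76.09); total interest €2,081.09.
Interest saved = €5,760.98 − €2,081.09 = €3,679.89.

€3,679.89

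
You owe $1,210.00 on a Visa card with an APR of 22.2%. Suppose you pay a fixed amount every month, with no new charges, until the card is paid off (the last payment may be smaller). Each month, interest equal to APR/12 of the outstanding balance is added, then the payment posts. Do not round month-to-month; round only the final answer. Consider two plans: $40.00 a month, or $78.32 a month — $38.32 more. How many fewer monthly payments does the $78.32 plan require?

26 fewer payments

Monthly rate r = 22.2%/12 = 1.85% = 0.0185.
At $40.00/mo: n = ⌈−ln(1 − rB₀/P)/ln(1+r)⌉ = 45 payments (last $29.67); total interest = total paid − $1,210.00 = $579.67.
At $78.32/mo: 19 payments (last $28.60); total interest $228.36.
Payments saved = 45 − 19 = 26.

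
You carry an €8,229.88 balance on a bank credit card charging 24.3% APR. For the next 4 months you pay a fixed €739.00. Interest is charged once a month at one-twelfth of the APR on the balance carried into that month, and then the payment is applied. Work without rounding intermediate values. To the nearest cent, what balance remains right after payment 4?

€5,870.02

Monthly rate r = 24.3%/12 = 2.025% = 0.02025.
Each month: B ← B·(1+r) − €739.00.
Month 1: interest €166.66; balance after payment €7,657.54.
Month 2: interest €155.07; balance after payment €7,073.60.
Month 3: interest €143.24; balance after payment €6,477.84.
Month 4: interest €131.18; balance after payment €5,870.02.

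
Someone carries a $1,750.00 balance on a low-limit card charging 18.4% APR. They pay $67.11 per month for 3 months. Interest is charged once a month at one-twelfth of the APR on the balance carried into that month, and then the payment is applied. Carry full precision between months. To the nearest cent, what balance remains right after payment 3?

$1,627.31

Monthly rate r = 18.4%/12 = 1.53333% = 0.0153333.
Each month: B ← B·(1+r) − $67.11.
Month 1: interest $26.83; balance after payment $1,709.72.
Month 2: interest $26.22; balance after payment $1,668.83.
Month 3: interest $25.59; balance after payment $1,627.31.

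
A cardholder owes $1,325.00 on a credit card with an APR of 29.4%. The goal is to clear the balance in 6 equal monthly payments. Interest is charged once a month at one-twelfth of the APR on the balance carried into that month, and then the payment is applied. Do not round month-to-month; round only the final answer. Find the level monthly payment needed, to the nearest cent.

$240.15

Monthly rate r = 29.4%/12 = 2.45% = 0.0245.
Level-payment amortization: P = B₀·r / (1 − (1+r)^(−n)) = 1325.00·0.0245 / (1 − 1.0245^(−6)).
Denominator 1 − (1+r)^(−6) = 0.135175024.
P = 32.4625 / 0.135175024 ≈ 240.15.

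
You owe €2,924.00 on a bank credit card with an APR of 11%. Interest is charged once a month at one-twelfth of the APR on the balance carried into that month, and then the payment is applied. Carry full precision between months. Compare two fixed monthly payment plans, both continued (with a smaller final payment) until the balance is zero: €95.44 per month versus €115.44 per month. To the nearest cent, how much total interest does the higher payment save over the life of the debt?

€105.66

Monthly rate r = 11%/12 = 0.916667% = 0.00916667.
At €95.44/mo: n = ⌈−ln(1 − rB₀/P)/ln(1+r)⌉ = 37 payments (last €12.33); total interest = total paid − €2,924.00 = €524.17.
At €115.44/mo: 29 payments (last €110.19); total interest €418.51.
Interest saved = €524.17 − €418.51 = €105.66.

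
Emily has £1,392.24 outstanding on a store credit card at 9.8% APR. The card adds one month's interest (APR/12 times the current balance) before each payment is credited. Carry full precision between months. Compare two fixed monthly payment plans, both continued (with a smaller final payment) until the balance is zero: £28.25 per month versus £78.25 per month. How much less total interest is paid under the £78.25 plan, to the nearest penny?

£278.04

Monthly rate r = 9.8%/12 = 0.816667% = 0.00816667.
At £28.25/mo: n = ⌈−ln(1 − rB₀/P)/ln(1+r)⌉ = 64 payments (last £8.89); total interest = total paid − £1,392.24 = £396.40.
At £78.25/mo: 20 payments (last £23.85); total interest £118.36.
Interest saved = £396.40 − £118.36 = £278.04.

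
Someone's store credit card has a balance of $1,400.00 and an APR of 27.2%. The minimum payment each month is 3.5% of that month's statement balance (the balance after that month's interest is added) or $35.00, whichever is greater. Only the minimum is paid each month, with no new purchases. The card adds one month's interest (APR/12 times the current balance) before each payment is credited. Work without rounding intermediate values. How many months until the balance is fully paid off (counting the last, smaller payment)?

72 months

Monthly rate r = 27.2%/12 = 2.26667% = 0.0226667.
While 3.5% of the post-interest balance exceeds $35.00, each month B ← (B·(1+r))·(1 − 0.035), i.e. B shrinks by the factor (1+r)·0.965 = 0.98687.
This holds for months 1–28. Entering month 29 the balance is $967.05; 3.5% of the post-interest balance is now below $35.00, so the flat $35.00 minimum applies from here.
From month 29 a fixed $35.00 at rate r clears $967.05 in 44 more payments. Total: 28 + 44 = 72 months.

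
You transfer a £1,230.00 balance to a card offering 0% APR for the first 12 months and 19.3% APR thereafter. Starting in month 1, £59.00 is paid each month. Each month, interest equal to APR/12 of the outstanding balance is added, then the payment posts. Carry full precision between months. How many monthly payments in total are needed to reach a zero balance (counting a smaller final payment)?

Promo months 1–12 at r₀ = 0%/12 = 0; months 13+ at r₁ = 19.3%/12 = 0.0160833.
After month 12 (no interest yet): B = £1,230.00 − 12·£59.00 = £522.00.
Then at r₁ with £59.00/mo: n₂ = −ln(1 − r₁·B/P)/ln(1+r₁) ≈ 9.62 → 10 more payments.

22 payments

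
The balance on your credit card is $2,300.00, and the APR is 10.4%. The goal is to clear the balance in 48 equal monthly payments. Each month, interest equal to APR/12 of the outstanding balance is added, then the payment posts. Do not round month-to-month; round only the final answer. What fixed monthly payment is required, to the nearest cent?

$58.78

Monthly rate r = 10.4%/12 = 0.866667% = 0.00866667.
Level-payment amortization: P = B₀·r / (1 − (1+r)^(−n)) = 2300.00·0.00866667 / (1 − 1.00867^(−48)).
Denominator 1 − (1+r)^(−48) = 0.339136312.
P = 19.9333 / 0.339136312 ≈ 58.78.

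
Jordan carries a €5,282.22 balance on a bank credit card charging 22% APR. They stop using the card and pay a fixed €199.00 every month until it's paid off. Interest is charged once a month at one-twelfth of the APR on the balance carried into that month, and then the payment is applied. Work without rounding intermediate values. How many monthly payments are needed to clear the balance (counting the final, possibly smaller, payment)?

37 payments

Monthly rate r = 22%/12 = 1.83333% = 0.0183333.
Recurrence: B ← B·(1+r) − €199.00.
Month 1: interest €96.84; balance after payment €5,180.06.
Month 2: interest €94.97; balance after payment €5,076.03.
Closed form: n = −ln(1 − rB₀/P)/ln(1+r) = −ln(0.51336)/ln(1.01833) ≈ 36.702, so the balance reaches zero during payment 37.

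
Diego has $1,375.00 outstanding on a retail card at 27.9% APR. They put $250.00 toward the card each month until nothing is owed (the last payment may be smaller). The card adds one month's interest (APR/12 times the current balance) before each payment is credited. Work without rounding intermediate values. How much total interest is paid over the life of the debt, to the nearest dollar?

Monthly rate r = 27.9%/12 = 2.325% = 0.02325.
Payoff takes n = ⌈−ln(1 − rB₀/P)/ln(1+r)⌉ = ⌈5.953⌉ = 6 payments; the last is $238.38.
Total paid = 5·$250.00 + $238.38 = $1,488.38.
Total interest = total paid − principal = $1,488.38 − $1,375.00 = $113.38.

$113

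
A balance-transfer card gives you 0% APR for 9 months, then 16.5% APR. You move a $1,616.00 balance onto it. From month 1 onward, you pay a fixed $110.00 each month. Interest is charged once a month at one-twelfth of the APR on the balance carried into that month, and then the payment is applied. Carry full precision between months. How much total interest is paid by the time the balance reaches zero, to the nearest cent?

Promo months 1–9 at r₀ = 0%/12 = 0; months 10+ at r₁ = 16.5%/12 = 0.01375.
After month 9 (no interest yet): B = $1,616.00 − 9·$110.00 = $626.00.
Then at r₁ with $110.00/mo: n₂ = −ln(1 − r₁·B/P)/ln(1+r₁) ≈ 5.97 → 6 more payments.
Total paid = 14·$110.00 + $106.35 = $1,646.35; interest = $1,646.35 − $1,616.00 = $30.35.

$30.35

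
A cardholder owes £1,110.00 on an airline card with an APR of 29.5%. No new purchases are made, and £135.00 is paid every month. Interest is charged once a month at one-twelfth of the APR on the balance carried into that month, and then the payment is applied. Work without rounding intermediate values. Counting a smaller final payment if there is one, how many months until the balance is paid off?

Monthly rate r = 29.5%/12 = 2.45833% = 0.0245833.
Recurrence: B ← B·(1+r) − £135.00.
Month 1: interest £27.29; balance after payment £1,002.29.
Month 2: interest £24.64; balance after payment £891.93.
Closed form: n = −ln(1 − rB₀/P)/ln(1+r) = −ln(0.79787)/ln(1.02458) ≈ 9.298, so the balance reaches zero during payment 10.

10 payments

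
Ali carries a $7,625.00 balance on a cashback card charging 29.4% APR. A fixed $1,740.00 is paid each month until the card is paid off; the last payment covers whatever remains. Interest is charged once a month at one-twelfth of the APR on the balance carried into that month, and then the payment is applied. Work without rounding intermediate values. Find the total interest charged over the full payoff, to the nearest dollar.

Monthly rate r = 29.4%/12 = 2.45% = 0.0245.
Payoff takes n = ⌈−ln(1 − rB₀/P)/ln(1+r)⌉ = ⌈4.692⌉ = 5 payments; the last is $1,209.09.
Total paid = 4·$1,740.00 + $1,209.09 = $8,169.09.
Total interest = total paid − principal = $8,169.09 − $7,625.00 = $544.09.

$544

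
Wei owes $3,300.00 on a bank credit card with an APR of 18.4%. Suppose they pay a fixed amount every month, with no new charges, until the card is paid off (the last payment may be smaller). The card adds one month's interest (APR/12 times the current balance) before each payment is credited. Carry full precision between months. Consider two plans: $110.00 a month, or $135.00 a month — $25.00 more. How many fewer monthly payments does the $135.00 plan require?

Monthly rate r = 18.4%/12 = 1.53333% = 0.0153333.
At $110.00/mo: n = ⌈−ln(1 − rB₀/P)/ln(1+r)⌉ = 41 payments (last $54.48); total interest = total paid − $3,300.00 = $1,154.48.
At $135.00/mo: 31 payments (last $117.21); total interest $867.21.
Payments saved = 41 − 31 = 10.

10 fewer payments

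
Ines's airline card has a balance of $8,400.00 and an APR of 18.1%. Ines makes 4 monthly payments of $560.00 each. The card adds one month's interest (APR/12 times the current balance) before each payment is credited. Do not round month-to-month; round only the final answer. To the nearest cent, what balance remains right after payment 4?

Monthly rate r = 18.1%/12 = 1.50833% = 0.0150833.
Each month: B ← B·(1+r) − $560.00.
Month 1: interest $126.70; balance after payment $7,966.70.
Month 2: interest $120.16; balance after payment $7,526.86.
Month 3: interest $113.53; balance after payment $7,080.39.
Month 4: interest $106.80; balance after payment $6,627.19.

$6,627.19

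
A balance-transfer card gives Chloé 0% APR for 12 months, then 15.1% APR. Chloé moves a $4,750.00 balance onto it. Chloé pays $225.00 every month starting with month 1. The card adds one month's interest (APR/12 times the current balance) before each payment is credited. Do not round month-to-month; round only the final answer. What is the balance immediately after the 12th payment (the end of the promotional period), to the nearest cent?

Promo months 1–12 at r₀ = 0%/12 = 0; months 13+ at r₁ = 15.1%/12 = 0.0125833.
After month 12 (no interest yet): B = $4,750.00 − 12·$225.00 = $2,050.00.

$2,050.00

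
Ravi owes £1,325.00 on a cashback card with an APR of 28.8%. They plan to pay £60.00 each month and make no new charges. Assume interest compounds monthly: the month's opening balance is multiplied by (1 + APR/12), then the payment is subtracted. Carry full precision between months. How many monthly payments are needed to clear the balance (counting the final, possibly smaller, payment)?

32 months

Monthly rate r = 28.8%/12 = 2.4% = 0.024.
Recurrence: B ← B·(1+r) − £60.00.
Month 1: interest £31.80; balance after payment £1,296.80.
Month 2: interest £31.12; balance after payment £1,267.92.
Closed form: n = −ln(1 − rB₀/P)/ln(1+r) = −ln(0.47)/ln(1.024) ≈ 31.835, so the balance reaches zero during payment 32.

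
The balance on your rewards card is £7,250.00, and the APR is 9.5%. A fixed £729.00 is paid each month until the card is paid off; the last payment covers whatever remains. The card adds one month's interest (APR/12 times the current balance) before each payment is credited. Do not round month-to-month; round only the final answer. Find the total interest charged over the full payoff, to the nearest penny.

Monthly rate r = 9.5%/12 = 0.791667% = 0.00791667.
Payoff takes n = ⌈−ln(1 − rB₀/P)/ln(1+r)⌉ = ⌈10.399⌉ = 11 payments; the last is £291.87.
Total paid = 10·£729.00 + £291.87 = £7,581.87.
Total interest = total paid − principal = £7,581.87 − £7,250.00 = £331.87.

£331.87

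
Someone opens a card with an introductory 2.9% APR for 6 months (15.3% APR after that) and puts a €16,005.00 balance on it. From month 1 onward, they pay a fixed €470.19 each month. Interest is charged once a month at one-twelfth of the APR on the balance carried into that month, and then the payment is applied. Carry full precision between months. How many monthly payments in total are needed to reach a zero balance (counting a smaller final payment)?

42 months

Promo months 1–6 at r₀ = 2.9%/12 = 0.00241667; months 7+ at r₁ = 15.3%/12 = 0.01275.
After month 6: iterate B ← B·(1+r₀) − €470.19 for 6 months → €13,400.24.
Then at r₁ with €470.19/mo: n₂ = −ln(1 − r₁·B/P)/ln(1+r₁) ≈ 35.64 → 36 more payments.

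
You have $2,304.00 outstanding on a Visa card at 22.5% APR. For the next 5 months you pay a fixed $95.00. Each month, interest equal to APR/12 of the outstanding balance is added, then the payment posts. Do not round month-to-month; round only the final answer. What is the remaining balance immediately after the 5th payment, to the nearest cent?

$2,035.10

Monthly rate r = 22.5%/12 = 1.875% = 0.01875.
Each month: B ← B·(1+r) − $95.00.
Month 1: interest $43.20; balance after payment $2,252.20.
Month 2: interest $42.23; balance after payment $2,199.43.
Month 3: interest $41.24; balance after payment $2,145.67.
Month 4: interest $40.23; balance after payment $2,090.90.
Month 5: interest $39.20; balance after payment $2,035.10.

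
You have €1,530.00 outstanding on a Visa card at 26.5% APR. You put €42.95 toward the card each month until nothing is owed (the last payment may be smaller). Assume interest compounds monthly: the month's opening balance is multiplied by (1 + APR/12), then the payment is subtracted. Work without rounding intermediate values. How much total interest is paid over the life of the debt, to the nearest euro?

Monthly rate r = 26.5%/12 = 2.20833% = 0.0220833.
Payoff takes n = ⌈−ln(1 − rB₀/P)/ln(1+r)⌉ = ⌈70.728⌉ = 71 payments; the last is €31.37.
Total paid = 70·€42.95 + €31.37 = €3,037.87.
Total interest = total paid − principal = €3,037.87 − €1,530.00 = €1,507.87.

€1,508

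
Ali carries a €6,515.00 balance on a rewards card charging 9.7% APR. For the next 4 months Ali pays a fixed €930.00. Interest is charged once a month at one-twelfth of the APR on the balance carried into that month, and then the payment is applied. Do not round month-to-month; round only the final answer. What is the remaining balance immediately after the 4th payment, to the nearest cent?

Monthly rate r = 9.7%/12 = 0.808333% = 0.00808333.
Each month: B ← B·(1+r) − €930.00.
Month 1: interest €52.66; balance after payment €5,637.66.
Month 2: interest €45.57; balance after payment €4,753.23.
Month 3: interest €38.42; balance after payment €3,861.66.
Month 4: interest €31.22; balance after payment €2,962.87.

€2,962.87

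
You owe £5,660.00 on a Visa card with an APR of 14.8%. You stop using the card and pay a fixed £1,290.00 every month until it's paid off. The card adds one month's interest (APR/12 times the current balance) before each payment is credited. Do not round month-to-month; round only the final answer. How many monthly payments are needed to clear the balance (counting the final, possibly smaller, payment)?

Monthly rate r = 14.8%/12 = 1.23333% = 0.0123333.
Recurrence: B ← B·(1+r) − £1,290.00.
Month 1: interest £69.81; balance after payment £4,439.81.
Month 2: interest £54.76; balance after payment £3,204.56.
Month 3: interest £39.52; balance after payment £1,954.09.
Month 4: interest £24.10; balance after payment £688.19.
Month 5: interest £8.49; balance after payment £0.00.

5 months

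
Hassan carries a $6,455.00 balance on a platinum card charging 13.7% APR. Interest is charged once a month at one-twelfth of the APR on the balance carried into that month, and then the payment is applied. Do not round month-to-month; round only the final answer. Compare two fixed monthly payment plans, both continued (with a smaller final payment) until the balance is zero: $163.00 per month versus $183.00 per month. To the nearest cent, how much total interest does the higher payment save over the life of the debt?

$331.67

Monthly rate r = 13.7%/12 = 1.14167% = 0.0114167.
At $163.00/mo: n = ⌈−ln(1 − rB₀/P)/ln(1+r)⌉ = 54 payments (last $0.47); total interest = total paid − $6,455.00 = $2,184.47.
At $183.00/mo: 46 payments (last $72.80); total interest $1,852.80.
Interest saved = $2,184.47 − $1,852.80 = $331.67.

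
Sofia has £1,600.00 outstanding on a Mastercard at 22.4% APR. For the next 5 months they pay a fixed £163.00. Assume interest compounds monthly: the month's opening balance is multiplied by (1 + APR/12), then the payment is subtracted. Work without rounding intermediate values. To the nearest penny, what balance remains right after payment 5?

Monthly rate r = 22.4%/12 = 1.86667% = 0.0186667.
Each month: B ← B·(1+r) − £163.00.
Month 1: interest £29.87; balance after payment £1,466.87.
Month 2: interest £27.38; balance after payment £1,331.25.
Month 3: interest £24.85; balance after payment £1,193.10.
Month 4: interest £22.27; balance after payment £1,052.37.
Month 5: interest £19.64; balance after payment £909.01.

£909.01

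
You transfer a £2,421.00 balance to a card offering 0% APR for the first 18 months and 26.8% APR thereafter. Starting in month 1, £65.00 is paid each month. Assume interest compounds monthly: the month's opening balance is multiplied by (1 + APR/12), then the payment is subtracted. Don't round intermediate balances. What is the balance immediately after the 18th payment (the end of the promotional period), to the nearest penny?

Promo months 1–18 at r₀ = 0%/12 = 0; months 19+ at r₁ = 26.8%/12 = 0.0223333.
After month 18 (no interest yet): B = £2,421.00 − 18·£65.00 = £1,251.00.

£1,251.00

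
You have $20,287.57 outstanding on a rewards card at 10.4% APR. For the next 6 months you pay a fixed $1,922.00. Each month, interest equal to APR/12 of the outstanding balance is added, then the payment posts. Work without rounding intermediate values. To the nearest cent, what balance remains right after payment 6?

Monthly rate r = 10.4%/12 = 0.866667% = 0.00866667.
Each month: B ← B·(1+r) − $1,922.00.
Month 1: interest $175.83; balance after payment $18,541.40.
Month 2: interest $160.69; balance after payment $16,780.09.
Month 3: interest $145.43; balance after payment $15,003.52.
Month 4: interest $130.03; balance after payment $13,211.55.
Month 5: interest $114.50; balance after payment $11,404.05.
Month 6: interest $98.84; balance after payment $9,580.88.

$9,580.88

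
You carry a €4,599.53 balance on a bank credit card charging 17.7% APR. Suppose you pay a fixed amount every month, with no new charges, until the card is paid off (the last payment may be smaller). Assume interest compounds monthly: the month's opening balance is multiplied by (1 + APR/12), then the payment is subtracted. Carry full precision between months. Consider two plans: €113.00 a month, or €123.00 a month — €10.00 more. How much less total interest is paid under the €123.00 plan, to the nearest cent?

Monthly rate r = 17.7%/12 = 1.475% = 0.01475.
At €113.00/mo: n = ⌈−ln(1 − rB₀/P)/ln(1+r)⌉ = 63 payments (last €72.91); total interest = total paid − €4,599.53 = €2,479.38.
At €123.00/mo: 55 payments (last €95.24); total interest €2,137.71.
Interest saved = €2,479.38 − €2,137.71 = €341.67.

€341.67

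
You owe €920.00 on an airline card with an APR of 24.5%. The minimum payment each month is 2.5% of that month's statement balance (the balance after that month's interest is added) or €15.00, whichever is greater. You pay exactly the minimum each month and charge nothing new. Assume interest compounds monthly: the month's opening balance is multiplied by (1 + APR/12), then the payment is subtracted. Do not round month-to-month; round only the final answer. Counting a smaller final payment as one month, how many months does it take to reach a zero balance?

168 months

Monthly rate r = 24.5%/12 = 2.04167% = 0.0204167.
While 2.5% of the post-interest balance exceeds €15.00, each month B ← (B·(1+r))·(1 − 0.025), i.e. B shrinks by the factor (1+r)·0.975 = 0.99491.
This holds for months 1–88. Entering month 89 the balance is €586.97; 2.5% of the post-interest balance is now below €15.00, so the flat €15.00 minimum applies from here.
From month 89 a fixed €15.00 at rate r clears €586.97 in 80 more payments. Total: 88 + 80 = 168 months.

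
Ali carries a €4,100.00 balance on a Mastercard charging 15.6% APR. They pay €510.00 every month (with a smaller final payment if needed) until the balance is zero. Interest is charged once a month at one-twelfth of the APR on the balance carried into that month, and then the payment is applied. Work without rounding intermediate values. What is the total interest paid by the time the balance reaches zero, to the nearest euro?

Monthly rate r = 15.6%/12 = 1.3% = 0.013.
Payoff takes n = ⌈−ln(1 − rB₀/P)/ln(1+r)⌉ = ⌈8.546⌉ = 9 payments; the last is €279.35.
Total paid = 8·€510.00 + €279.35 = €4,359.35.
Total interest = total paid − principal = €4,359.35 − €4,100.00 = €259.35.

€259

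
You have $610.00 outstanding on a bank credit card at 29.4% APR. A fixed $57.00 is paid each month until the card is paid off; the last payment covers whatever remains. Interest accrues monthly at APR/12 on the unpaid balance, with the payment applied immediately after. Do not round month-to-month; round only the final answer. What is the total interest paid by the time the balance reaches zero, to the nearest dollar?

Monthly rate r = 29.4%/12 = 2.45% = 0.0245.
Payoff takes n = ⌈−ln(1 − rB₀/P)/ln(1+r)⌉ = ⌈12.563⌉ = 13 payments; the last is $32.24.
Total paid = 12·$57.00 + $32.24 = $716.24.
Total interest = total paid − principal = $716.24 − $610.00 = $106.24.

$106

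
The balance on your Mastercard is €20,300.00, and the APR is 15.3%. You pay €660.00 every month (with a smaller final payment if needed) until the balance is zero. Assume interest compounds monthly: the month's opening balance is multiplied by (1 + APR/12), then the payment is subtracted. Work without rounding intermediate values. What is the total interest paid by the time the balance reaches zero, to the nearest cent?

€5,635.46

Monthly rate r = 15.3%/12 = 1.275% = 0.01275.
Payoff takes n = ⌈−ln(1 − rB₀/P)/ln(1+r)⌉ = ⌈39.295⌉ = 40 payments; the last is €195.46.
Total paid = 39·€660.00 + €195.46 = €25,935.46.
Total interest = total paid − principal = €25,935.46 − €20,300.00 = €5,635.46.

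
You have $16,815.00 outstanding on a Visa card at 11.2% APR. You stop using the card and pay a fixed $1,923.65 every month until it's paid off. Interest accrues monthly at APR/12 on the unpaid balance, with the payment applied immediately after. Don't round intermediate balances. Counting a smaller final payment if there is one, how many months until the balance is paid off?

Monthly rate r = 11.2%/12 = 0.933333% = 0.00933333.
Recurrence: B ← B·(1+r) − $1,923.65.
Month 1: interest $156.94; balance after payment $15,048.29.
Month 2: interest $140.45; balance after payment $13,265.09.
Closed form: n = −ln(1 − rB₀/P)/ln(1+r) = −ln(0.91842)/ln(1.00933) ≈ 9.161, so the balance reaches zero during payment 10.

10 months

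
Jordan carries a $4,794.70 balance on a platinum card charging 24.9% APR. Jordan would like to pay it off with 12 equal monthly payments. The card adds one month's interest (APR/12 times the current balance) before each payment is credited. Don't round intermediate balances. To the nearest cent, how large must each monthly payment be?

$455.48

Monthly rate r = 24.9%/12 = 2.075% = 0.02075.
Level-payment amortization: P = B₀·r / (1 − (1+r)^(−n)) = 4794.70·0.02075 / (1 − 1.02075^(−12)).
Denominator 1 − (1+r)^(−12) = 0.218430979.
P = 99.49 / 0.218430979 ≈ 455.48.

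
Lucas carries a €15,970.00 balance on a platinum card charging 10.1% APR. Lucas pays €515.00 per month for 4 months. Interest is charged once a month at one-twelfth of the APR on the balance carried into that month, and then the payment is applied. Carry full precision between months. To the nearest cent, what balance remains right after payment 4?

€14,428.33

Monthly rate r = 10.1%/12 = 0.841667% = 0.00841667.
Each month: B ← B·(1+r) − €515.00.
Month 1: interest €134.41; balance after payment €15,589.41.
Month 2: interest €131.21; balance after payment €15,205.63.
Month 3: interest €127.98; balance after payment €14,818.61.
Month 4: interest €124.72; balance after payment €14,428.33.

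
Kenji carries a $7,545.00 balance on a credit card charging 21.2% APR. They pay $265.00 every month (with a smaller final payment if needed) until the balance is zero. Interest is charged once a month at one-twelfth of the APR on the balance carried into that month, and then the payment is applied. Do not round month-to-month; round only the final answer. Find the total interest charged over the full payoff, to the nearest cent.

$3,035.01

Monthly rate r = 21.2%/12 = 1.76667% = 0.0176667.
Payoff takes n = ⌈−ln(1 − rB₀/P)/ln(1+r)⌉ = ⌈39.924⌉ = 40 payments; the last is $245.01.
Total paid = 39·$265.00 + $245.01 = $10,580.01.
Total interest = total paid − principal = $10,580.01 − $7,545.00 = $3,035.01.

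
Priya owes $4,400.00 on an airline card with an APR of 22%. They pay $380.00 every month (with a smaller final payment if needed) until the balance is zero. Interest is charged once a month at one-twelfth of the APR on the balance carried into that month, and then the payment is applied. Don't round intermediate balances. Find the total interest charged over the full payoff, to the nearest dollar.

Monthly rate r = 22%/12 = 1.83333% = 0.0183333.
Payoff takes n = ⌈−ln(1 − rB₀/P)/ln(1+r)⌉ = ⌈13.134⌉ = 14 payments; the last is $51.41.
Total paid = 13·$380.00 + $51.41 = $4,991.41.
Total interest = total paid − principal = $4,991.41 − $4,400.00 = $591.41.

$591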